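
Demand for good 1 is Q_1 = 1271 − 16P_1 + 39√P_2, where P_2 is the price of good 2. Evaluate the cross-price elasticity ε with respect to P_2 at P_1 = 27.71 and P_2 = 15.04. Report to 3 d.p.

0.077

At P_1 = 27.71 and P_2 = 15.04: Q_1 = 978.888.
∂Q_1/∂P_2 = 39/(2√P_2) = 39/(2√15.04) = 5.0282.
ε = (∂Q_1/∂P_2)(P_2/Q_1) = 5.0282 × (15.04/978.888) ≈ 0.077.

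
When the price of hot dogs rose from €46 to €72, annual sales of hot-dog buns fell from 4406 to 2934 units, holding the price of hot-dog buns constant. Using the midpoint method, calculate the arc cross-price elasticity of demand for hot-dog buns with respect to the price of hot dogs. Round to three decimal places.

ΔQ_A = 2934 − 4406 = -1472; ΔP_B = 72 − 46 = 26.
Midpoints: Q̄_A = 3670.0, P̄_B = 59.00.
ε = (ΔQ_A/Q̄_A)/(ΔP_B/P̄_B) = (-1472/3670.0)/(26/59.00) ≈ -0.910.

-0.910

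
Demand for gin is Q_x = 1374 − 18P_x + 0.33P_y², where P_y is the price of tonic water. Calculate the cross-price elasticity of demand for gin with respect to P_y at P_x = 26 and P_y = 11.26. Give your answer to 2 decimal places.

0.09

At P_x = 26 and P_y = 11.26: Q_x = 947.840.
∂Q_x/∂P_y = 0.66P_y = 0.66(11.26) = 7.4316.
ε = (∂Q_x/∂P_y)(P_y/Q_x) = 7.4316 × (11.26/947.840) ≈ 0.09.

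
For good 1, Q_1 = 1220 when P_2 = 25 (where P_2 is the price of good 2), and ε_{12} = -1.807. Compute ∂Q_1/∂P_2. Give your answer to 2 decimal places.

-88.18

ε = (∂Q_1/∂P_2)·(P_2/Q_1) ⇒ ∂Q_1/∂P_2 = ε·Q_1/P_2 = -1.807 × 1220/25 ≈ -88.18.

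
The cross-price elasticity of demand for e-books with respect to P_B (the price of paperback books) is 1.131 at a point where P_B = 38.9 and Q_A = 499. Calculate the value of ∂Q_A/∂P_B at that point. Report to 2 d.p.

ε = (∂Q_A/∂P_B)·(P_B/Q_A) ⇒ ∂Q_A/∂P_B = ε·Q_A/P_B = 1.131 × 499/38.9 ≈ 14.51.

14.51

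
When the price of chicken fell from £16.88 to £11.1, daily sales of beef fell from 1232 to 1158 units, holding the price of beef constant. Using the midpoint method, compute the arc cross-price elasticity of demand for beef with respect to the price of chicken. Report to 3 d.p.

0.150

ΔQ_A = 1158 − 1232 = -74; ΔP_B = 11.1 − 16.88 = -5.78.
Midpoints: Q̄_A = 1195.0, P̄_B = 13.99.
ε = (ΔQ_A/Q̄_A)/(ΔP_B/P̄_B) = (-74/1195.0)/(-5.78/13.99) ≈ 0.150.
ε > 0: beef and chicken are substitutes.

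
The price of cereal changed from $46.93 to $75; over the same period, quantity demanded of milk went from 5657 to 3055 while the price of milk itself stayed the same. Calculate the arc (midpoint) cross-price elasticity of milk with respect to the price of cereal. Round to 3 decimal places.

-1.297

ΔQ_A = 3055 − 5657 = -2602; ΔP_B = 75 − 46.93 = 28.07.
Midpoints: Q̄_A = 4356.0, P̄_B = 60.97.
ε = (ΔQ_A/Q̄_A)/(ΔP_B/P̄_B) = (-2602/4356.0)/(28.07/60.97) ≈ -1.297.
ε < 0: milk and cereal are complements.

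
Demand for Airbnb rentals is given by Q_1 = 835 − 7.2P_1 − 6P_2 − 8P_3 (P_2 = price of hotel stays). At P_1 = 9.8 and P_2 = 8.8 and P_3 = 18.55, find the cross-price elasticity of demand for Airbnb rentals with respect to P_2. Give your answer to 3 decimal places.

At P_1 = 9.8 and P_2 = 8.8 and P_3 = 18.55: Q_1 = 563.24.
∂Q_1/∂P_2 = -6.
ε = (∂Q_1/∂P_2)(P_2/Q_1) = -6 × (8.8/563.24) ≈ -0.094.

-0.094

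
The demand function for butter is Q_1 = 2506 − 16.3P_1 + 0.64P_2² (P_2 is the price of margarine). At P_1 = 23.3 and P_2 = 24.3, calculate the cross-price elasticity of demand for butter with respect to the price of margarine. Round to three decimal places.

At P_1 = 23.3 and P_2 = 24.3: Q_1 = 2504.124.
∂Q_1/∂P_2 = 1.28P_2 = 1.28(24.3) = 31.1040.
ε = (∂Q_1/∂P_2)(P_2/Q_1) = 31.1040 × (24.3/2504.124) ≈ 0.302.

0.302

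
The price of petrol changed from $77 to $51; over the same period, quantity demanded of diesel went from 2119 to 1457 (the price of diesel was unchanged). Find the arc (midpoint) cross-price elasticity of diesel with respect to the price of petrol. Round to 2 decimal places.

ΔQ_A = 1457 − 2119 = -662; ΔP_B = 51 − 77 = -26.
Midpoints: Q̄_A = 1788.0, P̄_B = 64.00.
ε = (ΔQ_A/Q̄_A)/(ΔP_B/P̄_B) = (-662/1788.0)/(-26/64.00) ≈ 0.91.

0.91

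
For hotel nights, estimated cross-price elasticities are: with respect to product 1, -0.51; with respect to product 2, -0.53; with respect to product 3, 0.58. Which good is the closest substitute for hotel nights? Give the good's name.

Substitutes have ε > 0. Among the positive values, 0.58 (product 3) is largest.

product 3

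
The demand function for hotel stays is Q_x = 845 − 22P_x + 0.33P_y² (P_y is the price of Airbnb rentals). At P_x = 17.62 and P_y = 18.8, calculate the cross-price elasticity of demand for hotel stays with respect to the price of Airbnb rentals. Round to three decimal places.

0.406

At P_x = 17.62 and P_y = 18.8: Q_x = 573.995.
∂Q_x/∂P_y = 0.66P_y = 0.66(18.8) = 12.4080.
ε = (∂Q_x/∂P_y)(P_y/Q_x) = 12.4080 × (18.8/573.995) ≈ 0.406.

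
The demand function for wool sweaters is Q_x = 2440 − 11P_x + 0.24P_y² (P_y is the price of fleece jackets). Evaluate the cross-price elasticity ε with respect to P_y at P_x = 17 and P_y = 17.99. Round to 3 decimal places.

At P_x = 17 and P_y = 17.99: Q_x = 2330.674.
∂Q_x/∂P_y = 0.48P_y = 0.48(17.99) = 8.6352.
ε = (∂Q_x/∂P_y)(P_y/Q_x) = 8.6352 × (17.99/2330.674) ≈ 0.067.

0.067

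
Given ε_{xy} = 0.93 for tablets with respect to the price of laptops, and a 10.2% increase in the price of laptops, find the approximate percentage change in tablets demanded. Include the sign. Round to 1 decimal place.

%ΔQ ≈ ε × %ΔP of laptops = 0.93 × (10.2%) = 9.5%.

9.5%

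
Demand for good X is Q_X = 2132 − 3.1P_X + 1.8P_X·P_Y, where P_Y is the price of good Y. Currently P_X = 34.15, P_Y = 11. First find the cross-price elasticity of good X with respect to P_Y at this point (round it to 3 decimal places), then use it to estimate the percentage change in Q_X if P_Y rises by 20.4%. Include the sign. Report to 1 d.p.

At P_X = 34.15, P_Y = 11: Q_X = 2702.305.
∂Q_X/∂P_Y = 1.8P_X = 61.4700.
ε = (∂Q_X/∂P_Y)(P_Y/Q_X) = 61.4700 × 11/2702.305 ≈ 0.250.
%ΔQ_X ≈ ε × %ΔP_Y = 0.250 × (20.4%) = 5.1%.

5.1%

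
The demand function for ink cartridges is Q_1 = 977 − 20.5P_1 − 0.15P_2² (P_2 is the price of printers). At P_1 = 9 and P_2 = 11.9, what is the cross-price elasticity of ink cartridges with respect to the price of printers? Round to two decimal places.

At P_1 = 9 and P_2 = 11.9: Q_1 = 771.259.
∂Q_1/∂P_2 = -0.3P_2 = -0.3(11.9) = -3.5700.
ε = (∂Q_1/∂P_2)(P_2/Q_1) = -3.5700 × (11.9/771.259) ≈ -0.06.

-0.06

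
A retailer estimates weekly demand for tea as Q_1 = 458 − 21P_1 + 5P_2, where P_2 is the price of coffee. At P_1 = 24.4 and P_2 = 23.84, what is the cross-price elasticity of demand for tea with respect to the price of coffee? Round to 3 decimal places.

1.840

At P_1 = 24.4 and P_2 = 23.84: Q_1 = 64.8.
∂Q_1/∂P_2 = 5.
ε = (∂Q_1/∂P_2)(P_2/Q_1) = 5 × (23.84/64.8) ≈ 1.840.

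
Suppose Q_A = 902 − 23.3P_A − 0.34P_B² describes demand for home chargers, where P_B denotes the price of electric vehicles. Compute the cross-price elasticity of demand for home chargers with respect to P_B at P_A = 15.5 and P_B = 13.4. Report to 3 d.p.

At P_A = 15.5 and P_B = 13.4: Q_A = 479.800.
∂Q_A/∂P_B = -0.68P_B = -0.68(13.4) = -9.1120.
ε = (∂Q_A/∂P_B)(P_B/Q_A) = -9.1120 × (13.4/479.800) ≈ -0.254.

-0.254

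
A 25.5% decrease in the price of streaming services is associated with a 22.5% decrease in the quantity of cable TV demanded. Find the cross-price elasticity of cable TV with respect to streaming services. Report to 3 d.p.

0.882

ε = (%ΔQ of cable TV) / (%ΔP of streaming services) = (-22.5%) / (-25.5%) ≈ 0.882.
Positive cross-price elasticity: substitutes.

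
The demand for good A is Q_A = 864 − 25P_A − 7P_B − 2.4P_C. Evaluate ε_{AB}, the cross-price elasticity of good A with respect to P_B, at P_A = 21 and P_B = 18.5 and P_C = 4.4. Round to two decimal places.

At P_A = 21 and P_B = 18.5 and P_C = 4.4: Q_A = 198.94.
∂Q_A/∂P_B = -7.
ε = (∂Q_A/∂P_B)(P_B/Q_A) = -7 × (18.5/198.94) ≈ -0.65.
Since ε < 0, good A and good B are complements.

-0.65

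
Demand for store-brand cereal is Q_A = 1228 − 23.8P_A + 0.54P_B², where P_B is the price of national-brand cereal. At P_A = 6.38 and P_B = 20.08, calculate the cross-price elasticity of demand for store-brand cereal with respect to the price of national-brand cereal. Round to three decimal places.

At P_A = 6.38 and P_B = 20.08: Q_A = 1293.887.
∂Q_A/∂P_B = 1.08P_B = 1.08(20.08) = 21.6864.
ε = (∂Q_A/∂P_B)(P_B/Q_A) = 21.6864 × (20.08/1293.887) ≈ 0.337.
ε > 0: substitutes.

0.337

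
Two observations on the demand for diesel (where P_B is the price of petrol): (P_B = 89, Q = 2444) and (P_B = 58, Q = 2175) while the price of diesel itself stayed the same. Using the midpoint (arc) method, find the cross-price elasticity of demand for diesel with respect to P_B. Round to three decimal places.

ΔQ_A = 2175 − 2444 = -269; ΔP_B = 58 − 89 = -31.
Midpoints: Q̄_A = 2309.5, P̄_B = 73.50.
ε = (ΔQ_A/Q̄_A)/(ΔP_B/P̄_B) = (-269/2309.5)/(-31/73.50) ≈ 0.276.
ε > 0: diesel and petrol are substitutes.

0.276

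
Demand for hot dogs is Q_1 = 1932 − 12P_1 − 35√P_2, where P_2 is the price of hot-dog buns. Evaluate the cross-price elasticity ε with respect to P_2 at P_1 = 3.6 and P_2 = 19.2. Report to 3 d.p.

-0.044

At P_1 = 3.6 and P_2 = 19.2: Q_1 = 1735.438.
∂Q_1/∂P_2 = -35/(2√P_2) = -35/(2√19.2) = -3.9938.
ε = (∂Q_1/∂P_2)(P_2/Q_1) = -3.9938 × (19.2/1735.438) ≈ -0.044.
ε < 0: complements.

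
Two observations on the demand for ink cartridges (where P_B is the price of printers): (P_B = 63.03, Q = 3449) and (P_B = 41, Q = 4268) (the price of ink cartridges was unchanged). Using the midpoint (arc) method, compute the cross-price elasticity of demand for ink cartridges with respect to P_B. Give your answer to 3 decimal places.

ΔQ_A = 4268 − 3449 = 819; ΔP_B = 41 − 63.03 = -22.03.
Midpoints: Q̄_A = 3858.5, P̄_B = 52.02.
ε = (ΔQ_A/Q̄_A)/(ΔP_B/P̄_B) = (819/3858.5)/(-22.03/52.02) ≈ -0.501.

-0.501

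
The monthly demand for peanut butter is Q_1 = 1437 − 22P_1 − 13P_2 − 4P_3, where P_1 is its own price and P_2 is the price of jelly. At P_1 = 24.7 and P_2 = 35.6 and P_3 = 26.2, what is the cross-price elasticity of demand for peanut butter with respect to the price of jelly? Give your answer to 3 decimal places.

At P_1 = 24.7 and P_2 = 35.6 and P_3 = 26.2: Q_1 = 326.
∂Q_1/∂P_2 = -13.
ε = (∂Q_1/∂P_2)(P_2/Q_1) = -13 × (35.6/326) ≈ -1.420.
Since ε < 0, peanut butter and jelly are complements.

-1.420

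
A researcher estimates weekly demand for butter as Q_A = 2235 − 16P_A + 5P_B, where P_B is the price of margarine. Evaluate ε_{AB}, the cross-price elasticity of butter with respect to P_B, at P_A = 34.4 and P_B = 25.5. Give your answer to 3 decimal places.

At P_A = 34.4 and P_B = 25.5: Q_A = 1812.1.
∂Q_A/∂P_B = 5.
ε = (∂Q_A/∂P_B)(P_B/Q_A) = 5 × (25.5/1812.1) ≈ 0.070.
Since ε > 0, butter and margarine are substitutes.

0.070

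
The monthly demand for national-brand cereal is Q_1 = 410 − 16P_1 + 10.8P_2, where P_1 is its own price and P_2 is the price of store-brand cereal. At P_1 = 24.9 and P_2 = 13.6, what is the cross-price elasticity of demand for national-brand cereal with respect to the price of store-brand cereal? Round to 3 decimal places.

0.927

At P_1 = 24.9 and P_2 = 13.6: Q_1 = 158.48.
∂Q_1/∂P_2 = 10.8.
ε = (∂Q_1/∂P_2)(P_2/Q_1) = 10.8 × (13.6/158.48) ≈ 0.927.
Since ε > 0, national-brand cereal and store-brand cereal are substitutes.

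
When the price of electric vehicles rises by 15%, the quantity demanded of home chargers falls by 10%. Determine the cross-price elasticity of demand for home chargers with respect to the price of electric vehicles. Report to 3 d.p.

ε = (%ΔQ of home chargers) / (%ΔP of electric vehicles) = (-10%) / (15%) ≈ -0.667.
Negative cross-price elasticity: complements.

-0.667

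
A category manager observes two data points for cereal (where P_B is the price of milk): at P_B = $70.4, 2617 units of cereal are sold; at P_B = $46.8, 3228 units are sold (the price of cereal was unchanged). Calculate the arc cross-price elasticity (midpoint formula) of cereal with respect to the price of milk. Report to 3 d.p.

-0.519

ΔQ_A = 3228 − 2617 = 611; ΔP_B = 46.8 − 70.4 = -23.6.
Midpoints: Q̄_A = 2922.5, P̄_B = 58.60.
ε = (ΔQ_A/Q̄_A)/(ΔP_B/P̄_B) = (611/2922.5)/(-23.6/58.60) ≈ -0.519.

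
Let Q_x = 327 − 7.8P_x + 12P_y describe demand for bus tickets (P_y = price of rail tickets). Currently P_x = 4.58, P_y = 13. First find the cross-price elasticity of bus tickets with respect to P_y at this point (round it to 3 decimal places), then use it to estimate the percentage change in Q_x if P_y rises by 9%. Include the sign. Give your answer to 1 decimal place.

3.1%

At P_x = 4.58, P_y = 13: Q_x = 447.276.
∂Q_x/∂P_y = 12.
ε = (∂Q_x/∂P_y)(P_y/Q_x) = 12.0000 × 13/447.276 ≈ 0.349.
%ΔQ_x ≈ ε × %ΔP_y = 0.349 × (9%) = 3.1%.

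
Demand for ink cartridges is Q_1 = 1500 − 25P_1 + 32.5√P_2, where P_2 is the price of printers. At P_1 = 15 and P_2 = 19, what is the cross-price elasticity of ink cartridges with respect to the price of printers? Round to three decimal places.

At P_1 = 15 and P_2 = 19: Q_1 = 1266.664.
∂Q_1/∂P_2 = 32.5/(2√P_2) = 32.5/(2√19) = 3.7280.
ε = (∂Q_1/∂P_2)(P_2/Q_1) = 3.7280 × (19/1266.664) ≈ 0.056.

0.056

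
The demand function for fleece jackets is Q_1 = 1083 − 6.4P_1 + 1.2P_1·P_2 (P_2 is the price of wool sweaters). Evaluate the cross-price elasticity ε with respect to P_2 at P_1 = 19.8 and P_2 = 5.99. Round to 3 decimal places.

0.130

At P_1 = 19.8 and P_2 = 5.99: Q_1 = 1098.602.
∂Q_1/∂P_2 = 1.2P_1 = 1.2(19.8) = 23.7600.
ε = (∂Q_1/∂P_2)(P_2/Q_1) = 23.7600 × (5.99/1098.602) ≈ 0.130.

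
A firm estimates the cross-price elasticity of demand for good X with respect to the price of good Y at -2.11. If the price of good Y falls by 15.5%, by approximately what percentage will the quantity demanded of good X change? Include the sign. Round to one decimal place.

%ΔQ ≈ ε × %ΔP of good Y = -2.11 × (-15.5%) = 32.7%.
Demand for good X rises by about 32.7%.

32.7%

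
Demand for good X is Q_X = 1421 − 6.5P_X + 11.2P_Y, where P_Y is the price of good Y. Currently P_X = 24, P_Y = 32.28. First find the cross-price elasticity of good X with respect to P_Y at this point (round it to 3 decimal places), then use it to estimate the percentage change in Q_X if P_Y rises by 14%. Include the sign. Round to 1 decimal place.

3.1%

At P_X = 24, P_Y = 32.28: Q_X = 1626.536.
∂Q_X/∂P_Y = 11.2.
ε = (∂Q_X/∂P_Y)(P_Y/Q_X) = 11.2000 × 32.28/1626.536 ≈ 0.222.
%ΔQ_X ≈ ε × %ΔP_Y = 0.222 × (14%) = 3.1%.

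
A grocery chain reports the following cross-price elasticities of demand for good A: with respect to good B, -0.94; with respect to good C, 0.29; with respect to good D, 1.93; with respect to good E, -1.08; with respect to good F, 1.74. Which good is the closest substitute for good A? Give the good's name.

good D

Substitutes have ε > 0. Among the positive values, 1.93 (good D) is largest.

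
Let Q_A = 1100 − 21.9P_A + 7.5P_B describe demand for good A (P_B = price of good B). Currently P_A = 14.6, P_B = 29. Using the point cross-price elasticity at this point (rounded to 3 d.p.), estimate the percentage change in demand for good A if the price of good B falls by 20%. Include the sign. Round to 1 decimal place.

-4.4%

At P_A = 14.6, P_B = 29: Q_A = 997.76.
∂Q_A/∂P_B = 7.5.
ε = (∂Q_A/∂P_B)(P_B/Q_A) = 7.5000 × 29/997.76 ≈ 0.218.
%ΔQ_A ≈ ε × %ΔP_B = 0.218 × (-20%) = -4.4%.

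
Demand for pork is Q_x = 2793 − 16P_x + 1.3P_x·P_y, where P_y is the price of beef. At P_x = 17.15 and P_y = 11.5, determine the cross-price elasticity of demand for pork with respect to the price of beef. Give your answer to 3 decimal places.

At P_x = 17.15 and P_y = 11.5: Q_x = 2774.992.
∂Q_x/∂P_y = 1.3P_x = 1.3(17.15) = 22.2950.
ε = (∂Q_x/∂P_y)(P_y/Q_x) = 22.2950 × (11.5/2774.992) ≈ 0.092.
ε > 0: substitutes.

0.092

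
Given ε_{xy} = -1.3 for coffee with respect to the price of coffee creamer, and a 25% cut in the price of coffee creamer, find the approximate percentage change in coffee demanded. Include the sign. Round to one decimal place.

%ΔQ ≈ ε × %ΔP of coffee creamer = -1.3 × (-25%) = 32.5%.
Demand for coffee rises by about 32.5%.

32.5%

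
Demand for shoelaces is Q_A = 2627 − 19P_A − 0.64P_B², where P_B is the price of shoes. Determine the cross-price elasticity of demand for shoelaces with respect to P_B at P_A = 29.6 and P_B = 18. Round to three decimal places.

At P_A = 29.6 and P_B = 18: Q_A = 1857.24.
∂Q_A/∂P_B = -1.28P_B = -1.28(18) = -23.0400.
ε = (∂Q_A/∂P_B)(P_B/Q_A) = -23.0400 × (18/1857.24) ≈ -0.223.
ε < 0: complements.

-0.223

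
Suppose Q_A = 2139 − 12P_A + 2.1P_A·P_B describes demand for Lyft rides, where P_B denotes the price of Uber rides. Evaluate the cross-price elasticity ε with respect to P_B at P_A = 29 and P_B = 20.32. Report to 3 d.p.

0.409

At P_A = 29 and P_B = 20.32: Q_A = 3028.488.
∂Q_A/∂P_B = 2.1P_A = 2.1(29) = 60.9000.
ε = (∂Q_A/∂P_B)(P_B/Q_A) = 60.9000 × (20.32/3028.488) ≈ 0.409.
ε > 0: substitutes.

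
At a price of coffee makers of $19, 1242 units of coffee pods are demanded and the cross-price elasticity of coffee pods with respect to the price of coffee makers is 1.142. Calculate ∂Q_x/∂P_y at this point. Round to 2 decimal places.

ε = (∂Q_x/∂P_y)·(P_y/Q_x) ⇒ ∂Q_x/∂P_y = ε·Q_x/P_y = 1.142 × 1242/19 ≈ 74.65.

74.65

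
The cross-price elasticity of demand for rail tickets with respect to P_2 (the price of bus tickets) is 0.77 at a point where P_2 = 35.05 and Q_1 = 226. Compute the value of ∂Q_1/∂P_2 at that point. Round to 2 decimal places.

ε = (∂Q_1/∂P_2)·(P_2/Q_1) ⇒ ∂Q_1/∂P_2 = ε·Q_1/P_2 = 0.77 × 226/35.05 ≈ 4.96.

4.96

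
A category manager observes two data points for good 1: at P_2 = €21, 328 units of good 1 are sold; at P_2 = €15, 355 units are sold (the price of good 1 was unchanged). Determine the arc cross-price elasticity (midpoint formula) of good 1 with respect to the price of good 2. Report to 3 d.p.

ΔQ_1 = 355 − 328 = 27; ΔP_2 = 15 − 21 = -6.
Midpoints: Q̄_1 = 341.5, P̄_2 = 18.00.
ε = (ΔQ_1/Q̄_1)/(ΔP_2/P̄_2) = (27/341.5)/(-6/18.00) ≈ -0.237.
ε < 0: good 1 and good 2 are complements.

-0.237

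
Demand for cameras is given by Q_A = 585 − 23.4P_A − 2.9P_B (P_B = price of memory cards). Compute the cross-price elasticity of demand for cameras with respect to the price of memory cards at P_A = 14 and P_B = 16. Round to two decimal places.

-0.22

At P_A = 14 and P_B = 16: Q_A = 211.
∂Q_A/∂P_B = -2.9.
ε = (∂Q_A/∂P_B)(P_B/Q_A) = -2.9 × (16/211) ≈ -0.22.
Since ε < 0, cameras and memory cards are complements.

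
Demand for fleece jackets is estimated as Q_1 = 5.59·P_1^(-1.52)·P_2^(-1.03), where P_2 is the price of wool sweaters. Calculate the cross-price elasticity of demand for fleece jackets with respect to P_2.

In a log-linear (constant-elasticity) demand function, the coefficient on the exponent of P_2 is the cross-price elasticity.
ε = -1.03. Negative, so fleece jackets and wool sweaters are complements.

-1.03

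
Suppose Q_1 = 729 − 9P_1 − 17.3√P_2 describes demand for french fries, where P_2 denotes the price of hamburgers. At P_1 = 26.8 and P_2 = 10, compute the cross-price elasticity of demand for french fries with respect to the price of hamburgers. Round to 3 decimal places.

-0.063

At P_1 = 26.8 and P_2 = 10: Q_1 = 433.093.
∂Q_1/∂P_2 = -17.3/(2√P_2) = -17.3/(2√10) = -2.7354.
ε = (∂Q_1/∂P_2)(P_2/Q_1) = -2.7354 × (10/433.093) ≈ -0.063.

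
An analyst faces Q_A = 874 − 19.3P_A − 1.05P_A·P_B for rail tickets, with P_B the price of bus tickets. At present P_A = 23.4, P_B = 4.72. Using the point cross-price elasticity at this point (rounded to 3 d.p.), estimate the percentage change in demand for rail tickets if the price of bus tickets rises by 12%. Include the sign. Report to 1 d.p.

-4.5%

At P_A = 23.4, P_B = 4.72: Q_A = 306.410.
∂Q_A/∂P_B = -1.05P_A = -24.5700.
ε = (∂Q_A/∂P_B)(P_B/Q_A) = -24.5700 × 4.72/306.410 ≈ -0.378.
%ΔQ_A ≈ ε × %ΔP_B = -0.378 × (12%) = -4.5%.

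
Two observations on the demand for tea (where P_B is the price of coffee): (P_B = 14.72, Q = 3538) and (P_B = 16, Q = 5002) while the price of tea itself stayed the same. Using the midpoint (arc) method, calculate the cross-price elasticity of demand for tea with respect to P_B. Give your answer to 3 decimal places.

ΔQ_A = 5002 − 3538 = 1464; ΔP_B = 16 − 14.72 = 1.28.
Midpoints: Q̄_A = 4270.0, P̄_B = 15.36.
ε = (ΔQ_A/Q̄_A)/(ΔP_B/P̄_B) = (1464/4270.0)/(1.28/15.36) ≈ 4.114.
ε > 0: tea and coffee are substitutes.

4.114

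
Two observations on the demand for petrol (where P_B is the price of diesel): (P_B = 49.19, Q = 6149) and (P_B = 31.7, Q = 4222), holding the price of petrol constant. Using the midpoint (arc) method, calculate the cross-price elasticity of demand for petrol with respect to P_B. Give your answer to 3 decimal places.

ΔQ_A = 4222 − 6149 = -1927; ΔP_B = 31.7 − 49.19 = -17.49.
Midpoints: Q̄_A = 5185.5, P̄_B = 40.45.
ε = (ΔQ_A/Q̄_A)/(ΔP_B/P̄_B) = (-1927/5185.5)/(-17.49/40.45) ≈ 0.859.

0.859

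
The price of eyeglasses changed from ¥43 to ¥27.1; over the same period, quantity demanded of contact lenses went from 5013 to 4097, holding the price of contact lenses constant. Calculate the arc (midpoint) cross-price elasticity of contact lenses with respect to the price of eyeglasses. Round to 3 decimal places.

0.443

ΔQ_A = 4097 − 5013 = -916; ΔP_B = 27.1 − 43 = -15.9.
Midpoints: Q̄_A = 4555.0, P̄_B = 35.05.
ε = (ΔQ_A/Q̄_A)/(ΔP_B/P̄_B) = (-916/4555.0)/(-15.9/35.05) ≈ 0.443.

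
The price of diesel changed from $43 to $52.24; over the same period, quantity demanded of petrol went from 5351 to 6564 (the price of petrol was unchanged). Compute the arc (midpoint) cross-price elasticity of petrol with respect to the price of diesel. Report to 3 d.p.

1.049

ΔQ_A = 6564 − 5351 = 1213; ΔP_B = 52.24 − 43 = 9.24.
Midpoints: Q̄_A = 5957.5, P̄_B = 47.62.
ε = (ΔQ_A/Q̄_A)/(ΔP_B/P̄_B) = (1213/5957.5)/(9.24/47.62) ≈ 1.049.
ε > 0: petrol and diesel are substitutes.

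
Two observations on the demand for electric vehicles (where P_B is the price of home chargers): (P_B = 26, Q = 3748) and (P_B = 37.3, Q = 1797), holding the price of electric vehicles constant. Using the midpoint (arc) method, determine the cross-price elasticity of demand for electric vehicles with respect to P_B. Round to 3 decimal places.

-1.971

ΔQ_A = 1797 − 3748 = -1951; ΔP_B = 37.3 − 26 = 11.3.
Midpoints: Q̄_A = 2772.5, P̄_B = 31.65.
ε = (ΔQ_A/Q̄_A)/(ΔP_B/P̄_B) = (-1951/2772.5)/(11.3/31.65) ≈ -1.971.
ε < 0: electric vehicles and home chargers are complements.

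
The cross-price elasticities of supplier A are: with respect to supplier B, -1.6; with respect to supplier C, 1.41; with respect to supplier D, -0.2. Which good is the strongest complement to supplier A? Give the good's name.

supplier B

Complements have ε < 0. The most negative value is -1.6 (supplier B).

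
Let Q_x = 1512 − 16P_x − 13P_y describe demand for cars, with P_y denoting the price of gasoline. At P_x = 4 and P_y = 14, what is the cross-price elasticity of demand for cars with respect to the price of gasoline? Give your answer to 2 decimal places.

At P_x = 4 and P_y = 14: Q_x = 1266.
∂Q_x/∂P_y = -13.
ε = (∂Q_x/∂P_y)(P_y/Q_x) = -13 × (14/1266) ≈ -0.14.
Since ε < 0, cars and gasoline are complements.

-0.14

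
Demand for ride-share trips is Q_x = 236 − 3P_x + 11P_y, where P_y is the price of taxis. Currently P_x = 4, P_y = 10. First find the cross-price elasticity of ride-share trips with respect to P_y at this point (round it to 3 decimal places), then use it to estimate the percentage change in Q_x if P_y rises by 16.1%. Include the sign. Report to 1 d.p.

5.3%

At P_x = 4, P_y = 10: Q_x = 334.
∂Q_x/∂P_y = 11.
ε = (∂Q_x/∂P_y)(P_y/Q_x) = 11.0000 × 10/334 ≈ 0.329.
%ΔQ_x ≈ ε × %ΔP_y = 0.329 × (16.1%) = 5.3%.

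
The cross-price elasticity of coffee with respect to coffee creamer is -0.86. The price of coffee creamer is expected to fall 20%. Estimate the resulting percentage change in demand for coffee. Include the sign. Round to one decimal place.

17.2%

%ΔQ ≈ ε × %ΔP of coffee creamer = -0.86 × (-20%) = 17.2%.
Demand for coffee rises by about 17.2%.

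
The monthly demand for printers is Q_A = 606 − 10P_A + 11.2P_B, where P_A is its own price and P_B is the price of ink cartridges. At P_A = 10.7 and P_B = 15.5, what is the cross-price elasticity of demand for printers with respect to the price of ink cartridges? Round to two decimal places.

0.26

At P_A = 10.7 and P_B = 15.5: Q_A = 672.6.
∂Q_A/∂P_B = 11.2.
ε = (∂Q_A/∂P_B)(P_B/Q_A) = 11.2 × (15.5/672.6) ≈ 0.26.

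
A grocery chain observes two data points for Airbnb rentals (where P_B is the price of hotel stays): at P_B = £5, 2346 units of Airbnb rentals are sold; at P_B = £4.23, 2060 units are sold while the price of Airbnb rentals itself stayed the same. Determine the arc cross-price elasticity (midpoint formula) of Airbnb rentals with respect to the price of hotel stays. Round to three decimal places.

0.778

ΔQ_A = 2060 − 2346 = -286; ΔP_B = 4.23 − 5 = -0.77.
Midpoints: Q̄_A = 2203.0, P̄_B = 4.62.
ε = (ΔQ_A/Q̄_A)/(ΔP_B/P̄_B) = (-286/2203.0)/(-0.77/4.62) ≈ 0.778.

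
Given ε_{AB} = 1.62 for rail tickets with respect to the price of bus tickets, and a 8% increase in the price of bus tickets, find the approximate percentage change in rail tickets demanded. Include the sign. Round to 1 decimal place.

13.0%

%ΔQ ≈ ε × %ΔP of bus tickets = 1.62 × (8%) = 13.0%.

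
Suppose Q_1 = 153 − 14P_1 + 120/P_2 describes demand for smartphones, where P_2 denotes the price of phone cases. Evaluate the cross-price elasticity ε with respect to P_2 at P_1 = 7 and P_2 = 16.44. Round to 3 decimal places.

-0.117

At P_1 = 7 and P_2 = 16.44: Q_1 = 62.299.
∂Q_1/∂P_2 = −120/P_2² = -0.4440.
ε = (∂Q_1/∂P_2)(P_2/Q_1) = -0.4440 × (16.44/62.299) ≈ -0.117.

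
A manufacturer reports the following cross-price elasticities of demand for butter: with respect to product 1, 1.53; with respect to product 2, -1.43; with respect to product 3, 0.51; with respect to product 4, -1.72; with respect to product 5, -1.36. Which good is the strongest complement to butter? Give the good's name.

product 4

Complements have ε < 0. The most negative value is -1.72 (product 4).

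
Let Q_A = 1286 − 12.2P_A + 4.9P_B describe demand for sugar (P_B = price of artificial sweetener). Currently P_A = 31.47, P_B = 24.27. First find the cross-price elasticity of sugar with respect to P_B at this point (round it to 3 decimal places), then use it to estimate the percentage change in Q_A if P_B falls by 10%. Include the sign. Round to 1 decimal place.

At P_A = 31.47, P_B = 24.27: Q_A = 1020.989.
∂Q_A/∂P_B = 4.9.
ε = (∂Q_A/∂P_B)(P_B/Q_A) = 4.9000 × 24.27/1020.989 ≈ 0.116.
%ΔQ_A ≈ ε × %ΔP_B = 0.116 × (-10%) = -1.2%.

-1.2%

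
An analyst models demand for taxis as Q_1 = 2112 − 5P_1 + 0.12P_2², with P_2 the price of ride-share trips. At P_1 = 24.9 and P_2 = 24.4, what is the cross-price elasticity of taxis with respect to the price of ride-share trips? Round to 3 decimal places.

At P_1 = 24.9 and P_2 = 24.4: Q_1 = 2058.943.
∂Q_1/∂P_2 = 0.24P_2 = 0.24(24.4) = 5.8560.
ε = (∂Q_1/∂P_2)(P_2/Q_1) = 5.8560 × (24.4/2058.943) ≈ 0.069.
ε > 0: substitutes.

0.069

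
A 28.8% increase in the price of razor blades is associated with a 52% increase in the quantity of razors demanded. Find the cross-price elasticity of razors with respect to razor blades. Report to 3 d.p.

ε = (%ΔQ of razors) / (%ΔP of razor blades) = (52%) / (28.8%) ≈ 1.806.

1.806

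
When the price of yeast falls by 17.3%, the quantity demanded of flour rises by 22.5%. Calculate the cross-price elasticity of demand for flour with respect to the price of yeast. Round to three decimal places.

-1.301

ε = (%ΔQ of flour) / (%ΔP of yeast) = (22.5%) / (-17.3%) ≈ -1.301.
Negative cross-price elasticity: complements.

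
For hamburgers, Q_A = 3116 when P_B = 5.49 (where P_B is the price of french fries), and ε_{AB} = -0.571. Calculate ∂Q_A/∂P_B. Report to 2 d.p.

ε = (∂Q_A/∂P_B)·(P_B/Q_A) ⇒ ∂Q_A/∂P_B = ε·Q_A/P_B = -0.571 × 3116/5.49 ≈ -324.09.

-324.09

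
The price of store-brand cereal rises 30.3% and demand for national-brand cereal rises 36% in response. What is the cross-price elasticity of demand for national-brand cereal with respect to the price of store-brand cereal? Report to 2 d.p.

ε = (%ΔQ of national-brand cereal) / (%ΔP of store-brand cereal) = (36%) / (30.3%) ≈ 1.19.

1.19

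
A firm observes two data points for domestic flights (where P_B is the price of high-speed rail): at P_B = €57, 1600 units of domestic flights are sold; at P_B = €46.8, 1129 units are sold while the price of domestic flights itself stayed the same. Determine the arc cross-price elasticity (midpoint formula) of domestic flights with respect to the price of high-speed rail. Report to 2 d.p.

1.76

ΔQ_A = 1129 − 1600 = -471; ΔP_B = 46.8 − 57 = -10.2.
Midpoints: Q̄_A = 1364.5, P̄_B = 51.90.
ε = (ΔQ_A/Q̄_A)/(ΔP_B/P̄_B) = (-471/1364.5)/(-10.2/51.90) ≈ 1.76.
ε > 0: domestic flights and high-speed rail are substitutes.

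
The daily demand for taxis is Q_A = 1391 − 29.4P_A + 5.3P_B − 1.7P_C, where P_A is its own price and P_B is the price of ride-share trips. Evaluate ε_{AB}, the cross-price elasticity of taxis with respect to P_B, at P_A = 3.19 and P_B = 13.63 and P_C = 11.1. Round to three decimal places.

At P_A = 3.19 and P_B = 13.63 and P_C = 11.1: Q_A = 1350.583.
∂Q_A/∂P_B = 5.3.
ε = (∂Q_A/∂P_B)(P_B/Q_A) = 5.3 × (13.63/1350.583) ≈ 0.053.

0.053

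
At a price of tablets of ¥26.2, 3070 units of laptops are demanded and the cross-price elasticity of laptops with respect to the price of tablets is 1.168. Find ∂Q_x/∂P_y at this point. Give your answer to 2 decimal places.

136.86

ε = (∂Q_x/∂P_y)·(P_y/Q_x) ⇒ ∂Q_x/∂P_y = ε·Q_x/P_y = 1.168 × 3070/26.2 ≈ 136.86.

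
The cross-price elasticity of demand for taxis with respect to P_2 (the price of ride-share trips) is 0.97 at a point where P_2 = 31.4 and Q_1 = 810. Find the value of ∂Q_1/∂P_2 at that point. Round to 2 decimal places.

25.02

ε = (∂Q_1/∂P_2)·(P_2/Q_1) ⇒ ∂Q_1/∂P_2 = ε·Q_1/P_2 = 0.97 × 810/31.4 ≈ 25.02.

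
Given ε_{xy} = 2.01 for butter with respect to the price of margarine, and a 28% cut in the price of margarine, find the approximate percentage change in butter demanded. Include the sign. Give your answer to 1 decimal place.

%ΔQ ≈ ε × %ΔP of margarine = 2.01 × (-28%) = -56.3%.

-56.3%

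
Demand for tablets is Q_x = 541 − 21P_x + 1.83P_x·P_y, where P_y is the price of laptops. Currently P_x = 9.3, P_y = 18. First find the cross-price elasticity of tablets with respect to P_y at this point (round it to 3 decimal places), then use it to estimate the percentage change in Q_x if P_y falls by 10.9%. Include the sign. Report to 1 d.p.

At P_x = 9.3, P_y = 18: Q_x = 652.042.
∂Q_x/∂P_y = 1.83P_x = 17.0190.
ε = (∂Q_x/∂P_y)(P_y/Q_x) = 17.0190 × 18/652.042 ≈ 0.470.
%ΔQ_x ≈ ε × %ΔP_y = 0.470 × (-10.9%) = -5.1%.

-5.1%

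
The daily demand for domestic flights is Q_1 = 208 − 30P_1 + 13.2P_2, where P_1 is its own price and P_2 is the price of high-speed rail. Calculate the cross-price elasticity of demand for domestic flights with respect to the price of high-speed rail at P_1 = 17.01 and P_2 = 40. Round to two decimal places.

2.34

At P_1 = 17.01 and P_2 = 40: Q_1 = 225.7.
∂Q_1/∂P_2 = 13.2.
ε = (∂Q_1/∂P_2)(P_2/Q_1) = 13.2 × (40/225.7) ≈ 2.34.
Since ε > 0, domestic flights and high-speed rail are substitutes.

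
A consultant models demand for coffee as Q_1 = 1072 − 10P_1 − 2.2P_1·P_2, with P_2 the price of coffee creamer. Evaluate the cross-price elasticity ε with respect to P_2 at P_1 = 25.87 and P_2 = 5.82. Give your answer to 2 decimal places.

-0.69

At P_1 = 25.87 and P_2 = 5.82: Q_1 = 482.061.
∂Q_1/∂P_2 = -2.2P_1 = -2.2(25.87) = -56.9140.
ε = (∂Q_1/∂P_2)(P_2/Q_1) = -56.9140 × (5.82/482.061) ≈ -0.69.
ε < 0: complements.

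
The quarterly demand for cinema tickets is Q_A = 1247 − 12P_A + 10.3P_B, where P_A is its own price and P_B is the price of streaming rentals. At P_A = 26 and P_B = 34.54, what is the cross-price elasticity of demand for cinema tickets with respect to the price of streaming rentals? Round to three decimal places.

At P_A = 26 and P_B = 34.54: Q_A = 1290.762.
∂Q_A/∂P_B = 10.3.
ε = (∂Q_A/∂P_B)(P_B/Q_A) = 10.3 × (34.54/1290.762) ≈ 0.276.

0.276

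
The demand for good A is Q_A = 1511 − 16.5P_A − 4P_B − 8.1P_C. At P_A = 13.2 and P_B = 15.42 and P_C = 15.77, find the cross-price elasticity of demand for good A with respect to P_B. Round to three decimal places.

At P_A = 13.2 and P_B = 15.42 and P_C = 15.77: Q_A = 1103.783.
∂Q_A/∂P_B = -4.
ε = (∂Q_A/∂P_B)(P_B/Q_A) = -4 × (15.42/1103.783) ≈ -0.056.

-0.056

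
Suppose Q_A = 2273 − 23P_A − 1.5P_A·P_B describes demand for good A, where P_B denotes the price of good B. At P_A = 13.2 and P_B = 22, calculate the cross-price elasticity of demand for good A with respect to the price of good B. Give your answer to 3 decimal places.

At P_A = 13.2 and P_B = 22: Q_A = 1533.8.
∂Q_A/∂P_B = -1.5P_A = -1.5(13.2) = -19.8000.
ε = (∂Q_A/∂P_B)(P_B/Q_A) = -19.8000 × (22/1533.8) ≈ -0.284.
ε < 0: complements.

-0.284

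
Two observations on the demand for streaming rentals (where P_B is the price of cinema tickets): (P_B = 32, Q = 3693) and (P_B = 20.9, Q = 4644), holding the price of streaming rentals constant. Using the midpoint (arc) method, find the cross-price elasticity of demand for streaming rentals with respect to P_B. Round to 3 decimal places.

-0.544

ΔQ_A = 4644 − 3693 = 951; ΔP_B = 20.9 − 32 = -11.1.
Midpoints: Q̄_A = 4168.5, P̄_B = 26.45.
ε = (ΔQ_A/Q̄_A)/(ΔP_B/P̄_B) = (951/4168.5)/(-11.1/26.45) ≈ -0.544.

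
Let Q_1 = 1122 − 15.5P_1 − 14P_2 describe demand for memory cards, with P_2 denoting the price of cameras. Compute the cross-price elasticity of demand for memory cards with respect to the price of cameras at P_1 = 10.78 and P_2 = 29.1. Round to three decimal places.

-0.744

At P_1 = 10.78 and P_2 = 29.1: Q_1 = 547.51.
∂Q_1/∂P_2 = -14.
ε = (∂Q_1/∂P_2)(P_2/Q_1) = -14 × (29.1/547.51) ≈ -0.744.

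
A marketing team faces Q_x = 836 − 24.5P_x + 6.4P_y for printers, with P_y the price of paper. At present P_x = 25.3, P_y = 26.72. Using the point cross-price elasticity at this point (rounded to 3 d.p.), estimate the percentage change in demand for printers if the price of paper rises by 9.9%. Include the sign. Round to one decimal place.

At P_x = 25.3, P_y = 26.72: Q_x = 387.158.
∂Q_x/∂P_y = 6.4.
ε = (∂Q_x/∂P_y)(P_y/Q_x) = 6.4000 × 26.72/387.158 ≈ 0.442.
%ΔQ_x ≈ ε × %ΔP_y = 0.442 × (9.9%) = 4.4%.

4.4%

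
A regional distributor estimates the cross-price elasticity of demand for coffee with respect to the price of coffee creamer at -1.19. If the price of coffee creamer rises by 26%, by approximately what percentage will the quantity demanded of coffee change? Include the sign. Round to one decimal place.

-30.9%

%ΔQ ≈ ε × %ΔP of coffee creamer = -1.19 × (26%) = -30.9%.
Demand for coffee falls by about 30.9%.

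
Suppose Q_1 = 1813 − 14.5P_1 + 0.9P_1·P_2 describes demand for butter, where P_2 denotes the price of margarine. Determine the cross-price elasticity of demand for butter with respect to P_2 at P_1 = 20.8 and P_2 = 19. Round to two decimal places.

0.19

At P_1 = 20.8 and P_2 = 19: Q_1 = 1867.08.
∂Q_1/∂P_2 = 0.9P_1 = 0.9(20.8) = 18.7200.
ε = (∂Q_1/∂P_2)(P_2/Q_1) = 18.7200 × (19/1867.08) ≈ 0.19.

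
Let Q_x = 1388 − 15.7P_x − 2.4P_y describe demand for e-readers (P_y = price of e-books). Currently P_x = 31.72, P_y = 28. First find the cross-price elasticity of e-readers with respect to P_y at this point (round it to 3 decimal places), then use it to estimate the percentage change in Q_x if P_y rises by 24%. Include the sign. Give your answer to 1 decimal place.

-2.0%

At P_x = 31.72, P_y = 28: Q_x = 822.796.
∂Q_x/∂P_y = -2.4.
ε = (∂Q_x/∂P_y)(P_y/Q_x) = -2.4000 × 28/822.796 ≈ -0.082.
%ΔQ_x ≈ ε × %ΔP_y = -0.082 × (24%) = -2.0%.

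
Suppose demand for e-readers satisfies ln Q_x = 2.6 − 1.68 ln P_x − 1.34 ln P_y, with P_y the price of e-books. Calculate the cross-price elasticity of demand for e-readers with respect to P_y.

-1.34

In a log-linear (constant-elasticity) demand function, the coefficient on ln P_y is the cross-price elasticity.
ε = -1.34. Negative, so e-readers and e-books are complements.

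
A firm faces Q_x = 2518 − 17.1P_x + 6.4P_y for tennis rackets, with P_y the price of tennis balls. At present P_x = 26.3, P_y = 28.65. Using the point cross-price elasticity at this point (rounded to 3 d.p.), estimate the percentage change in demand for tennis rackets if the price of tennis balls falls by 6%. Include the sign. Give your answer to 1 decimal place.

-0.5%

At P_x = 26.3, P_y = 28.65: Q_x = 2251.63.
∂Q_x/∂P_y = 6.4.
ε = (∂Q_x/∂P_y)(P_y/Q_x) = 6.4000 × 28.65/2251.63 ≈ 0.081.
%ΔQ_x ≈ ε × %ΔP_y = 0.081 × (-6%) = -0.5%.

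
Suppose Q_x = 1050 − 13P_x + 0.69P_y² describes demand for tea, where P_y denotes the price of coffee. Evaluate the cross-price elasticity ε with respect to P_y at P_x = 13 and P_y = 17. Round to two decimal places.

At P_x = 13 and P_y = 17: Q_x = 1080.41.
∂Q_x/∂P_y = 1.38P_y = 1.38(17) = 23.4600.
ε = (∂Q_x/∂P_y)(P_y/Q_x) = 23.4600 × (17/1080.41) ≈ 0.37.
ε > 0: substitutes.

0.37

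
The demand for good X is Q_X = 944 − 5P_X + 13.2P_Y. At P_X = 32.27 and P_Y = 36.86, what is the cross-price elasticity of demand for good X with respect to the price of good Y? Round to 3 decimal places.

0.383

At P_X = 32.27 and P_Y = 36.86: Q_X = 1269.202.
∂Q_X/∂P_Y = 13.2.
ε = (∂Q_X/∂P_Y)(P_Y/Q_X) = 13.2 × (36.86/1269.202) ≈ 0.383.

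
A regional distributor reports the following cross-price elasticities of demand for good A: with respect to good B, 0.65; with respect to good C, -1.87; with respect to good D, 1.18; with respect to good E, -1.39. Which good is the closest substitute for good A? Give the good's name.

Substitutes have ε > 0. Among the positive values, 1.18 (good D) is largest.

good D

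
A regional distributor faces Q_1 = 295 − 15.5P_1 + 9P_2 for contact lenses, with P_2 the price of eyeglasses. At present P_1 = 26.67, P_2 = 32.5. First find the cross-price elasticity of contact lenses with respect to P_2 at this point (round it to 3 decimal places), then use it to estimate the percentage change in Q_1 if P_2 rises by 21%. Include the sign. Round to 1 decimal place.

35.3%

At P_1 = 26.67, P_2 = 32.5: Q_1 = 174.115.
∂Q_1/∂P_2 = 9.
ε = (∂Q_1/∂P_2)(P_2/Q_1) = 9.0000 × 32.5/174.115 ≈ 1.680.
%ΔQ_1 ≈ ε × %ΔP_2 = 1.680 × (21%) = 35.3%.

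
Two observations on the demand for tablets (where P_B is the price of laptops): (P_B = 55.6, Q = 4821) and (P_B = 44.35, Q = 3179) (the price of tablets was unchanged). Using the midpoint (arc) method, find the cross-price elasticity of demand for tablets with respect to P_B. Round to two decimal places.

1.82

ΔQ_A = 3179 − 4821 = -1642; ΔP_B = 44.35 − 55.6 = -11.25.
Midpoints: Q̄_A = 4000.0, P̄_B = 49.98.
ε = (ΔQ_A/Q̄_A)/(ΔP_B/P̄_B) = (-1642/4000.0)/(-11.25/49.98) ≈ 1.82.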